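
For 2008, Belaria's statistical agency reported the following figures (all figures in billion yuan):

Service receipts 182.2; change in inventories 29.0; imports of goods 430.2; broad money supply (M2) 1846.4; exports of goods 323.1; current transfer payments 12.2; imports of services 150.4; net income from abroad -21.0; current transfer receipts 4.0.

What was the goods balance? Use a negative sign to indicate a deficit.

-107.1

Goods balance = 323.1 - 430.2 = -107.1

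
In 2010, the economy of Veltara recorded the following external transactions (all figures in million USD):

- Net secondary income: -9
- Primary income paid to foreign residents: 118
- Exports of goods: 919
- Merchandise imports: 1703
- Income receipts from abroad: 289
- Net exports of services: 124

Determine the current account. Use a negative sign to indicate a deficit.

-498

Goods balance = 919 - 1703 = -784
Services balance = 124
Trade balance (goods + services) = -784 + 124 = -660
Net primary income = 289 - 118 = 171
Net secondary income = -9
Current account = -660 + 171 + (-9) = -498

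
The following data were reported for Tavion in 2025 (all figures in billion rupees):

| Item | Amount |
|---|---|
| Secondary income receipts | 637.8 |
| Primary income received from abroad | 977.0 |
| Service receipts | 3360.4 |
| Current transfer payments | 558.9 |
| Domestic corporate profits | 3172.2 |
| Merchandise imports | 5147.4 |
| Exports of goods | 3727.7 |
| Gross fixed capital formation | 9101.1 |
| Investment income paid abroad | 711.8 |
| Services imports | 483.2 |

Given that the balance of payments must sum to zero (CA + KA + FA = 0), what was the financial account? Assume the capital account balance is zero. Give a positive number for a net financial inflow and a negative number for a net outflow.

-1801.6

Goods balance = 3727.7 - 5147.4 = -1419.7
Services balance = 3360.4 - 483.2 = 2877.2
Trade balance (goods + services) = -1419.7 + 2877.2 = 1457.5
Net primary income = 977.0 - 711.8 = 265.2
Net secondary income = 637.8 - 558.9 = 78.9
Current account = 1457.5 + 265.2 + 78.9 = 1801.6
Financial account = -(1801.6) = -1801.6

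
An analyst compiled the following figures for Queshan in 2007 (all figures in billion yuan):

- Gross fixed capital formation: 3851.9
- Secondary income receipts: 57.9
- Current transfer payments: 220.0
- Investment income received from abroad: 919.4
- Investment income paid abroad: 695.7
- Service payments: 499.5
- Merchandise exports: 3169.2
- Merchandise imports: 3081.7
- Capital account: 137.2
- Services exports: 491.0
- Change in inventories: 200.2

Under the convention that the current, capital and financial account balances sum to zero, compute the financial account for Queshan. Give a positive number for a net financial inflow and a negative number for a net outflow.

-277.8

Goods balance = 3169.2 - 3081.7 = 87.5
Services balance = 491.0 - 499.5 = -8.5
Trade balance (goods + services) = 87.5 + (-8.5) = 79.0
Net primary income = 919.4 - 695.7 = 223.7
Net secondary income = 57.9 - 220.0 = -162.1
Current account = 79.0 + 223.7 + (-162.1) = 140.6
Financial account = -(140.6 + 137.2) = -277.8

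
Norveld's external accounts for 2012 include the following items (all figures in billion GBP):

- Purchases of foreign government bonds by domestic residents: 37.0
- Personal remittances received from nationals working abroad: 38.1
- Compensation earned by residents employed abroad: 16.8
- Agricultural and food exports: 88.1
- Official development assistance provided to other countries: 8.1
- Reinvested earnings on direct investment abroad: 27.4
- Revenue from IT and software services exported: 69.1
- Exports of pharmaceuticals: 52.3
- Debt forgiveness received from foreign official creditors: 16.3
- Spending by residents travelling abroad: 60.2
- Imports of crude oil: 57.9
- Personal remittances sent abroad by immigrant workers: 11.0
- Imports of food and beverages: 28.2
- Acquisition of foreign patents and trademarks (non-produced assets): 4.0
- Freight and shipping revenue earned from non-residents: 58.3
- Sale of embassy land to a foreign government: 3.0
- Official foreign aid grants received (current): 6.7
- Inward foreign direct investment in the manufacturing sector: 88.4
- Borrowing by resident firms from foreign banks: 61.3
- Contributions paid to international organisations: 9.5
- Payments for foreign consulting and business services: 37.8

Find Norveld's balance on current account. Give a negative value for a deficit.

144.1

Goods: -28.2 - 57.9 + 52.3 + 88.1 = 54.3
Services: -60.2 + 58.3 - 37.8 + 69.1 = 29.4
Primary income: 27.4 + 16.8 = 44.2
Secondary income: -9.5 + 38.1 + 6.7 - 11.0 - 8.1 = 16.2
Current account = 54.3 + 29.4 + 44.2 + 16.2 = 144.1
(Excluded from the current account — financial account: purchases of foreign government bonds by domestic residents 37.0, inward foreign direct investment in the manufacturing sector 88.4, borrowing by resident firms from foreign banks 61.3; capital account: debt forgiveness received from foreign official creditors 16.3, acquisition of foreign patents and trademarks (non-produced assets) 4.0, sale of embassy land to a foreign government 3.0.)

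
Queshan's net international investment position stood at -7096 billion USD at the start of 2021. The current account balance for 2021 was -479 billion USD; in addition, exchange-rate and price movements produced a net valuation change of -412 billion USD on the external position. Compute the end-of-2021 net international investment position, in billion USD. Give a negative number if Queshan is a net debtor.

-7987

Change in NIIP = current account + net valuation change = -479 + (-412) = -891
End-of-year NIIP = -7096 + (-891) = -7987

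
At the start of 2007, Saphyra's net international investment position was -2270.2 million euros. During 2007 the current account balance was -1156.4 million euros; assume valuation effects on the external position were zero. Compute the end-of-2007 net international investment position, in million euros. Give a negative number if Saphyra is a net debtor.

With no valuation effects, change in NIIP = current account = -1156.4
End-of-year NIIP = -2270.2 + (-1156.4) = -3426.6

-3426.6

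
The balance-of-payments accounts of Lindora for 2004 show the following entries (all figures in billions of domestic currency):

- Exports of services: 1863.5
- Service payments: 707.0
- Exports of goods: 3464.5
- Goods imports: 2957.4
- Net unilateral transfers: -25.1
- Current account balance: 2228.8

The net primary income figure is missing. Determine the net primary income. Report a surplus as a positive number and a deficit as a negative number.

590.3

Current account = goods balance + services balance + net primary income + net secondary income
Sum of the known components = 1638.5
Net primary income = CA - (known components) = 2228.8 - 1638.5 = 590.3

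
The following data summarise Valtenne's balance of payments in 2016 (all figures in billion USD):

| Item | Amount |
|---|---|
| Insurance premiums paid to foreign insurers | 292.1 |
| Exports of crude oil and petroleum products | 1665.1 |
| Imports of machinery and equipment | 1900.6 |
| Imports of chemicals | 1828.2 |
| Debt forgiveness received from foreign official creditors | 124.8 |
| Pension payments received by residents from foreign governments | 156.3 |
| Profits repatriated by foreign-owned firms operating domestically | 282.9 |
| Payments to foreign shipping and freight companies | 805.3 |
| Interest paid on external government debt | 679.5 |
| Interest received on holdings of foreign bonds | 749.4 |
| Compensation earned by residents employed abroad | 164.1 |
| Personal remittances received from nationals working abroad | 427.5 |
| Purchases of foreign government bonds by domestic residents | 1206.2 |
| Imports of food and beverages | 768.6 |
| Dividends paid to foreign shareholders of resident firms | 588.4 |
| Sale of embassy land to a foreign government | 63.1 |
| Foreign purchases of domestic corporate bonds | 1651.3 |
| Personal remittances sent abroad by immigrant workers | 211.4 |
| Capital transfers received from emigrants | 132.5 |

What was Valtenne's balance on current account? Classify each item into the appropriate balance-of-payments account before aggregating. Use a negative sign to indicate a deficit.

Goods: -1900.6 + 1665.1 - 768.6 - 1828.2 = -2832.3
Services: -292.1 - 805.3 = -1097.4
Primary income: -588.4 + 749.4 - 282.9 - 679.5 + 164.1 = -637.3
Secondary income: -211.4 + 156.3 + 427.5 = 372.4
Current account = (-2832.3) + (-1097.4) + (-637.3) + 372.4 = -4194.6
(Excluded from the current account — capital account: debt forgiveness received from foreign official creditors 124.8, sale of embassy land to a foreign government 63.1, capital transfers received from emigrants 132.5; financial account: purchases of foreign government bonds by domestic residents 1206.2, foreign purchases of domestic corporate bonds 1651.3.)

-4194.6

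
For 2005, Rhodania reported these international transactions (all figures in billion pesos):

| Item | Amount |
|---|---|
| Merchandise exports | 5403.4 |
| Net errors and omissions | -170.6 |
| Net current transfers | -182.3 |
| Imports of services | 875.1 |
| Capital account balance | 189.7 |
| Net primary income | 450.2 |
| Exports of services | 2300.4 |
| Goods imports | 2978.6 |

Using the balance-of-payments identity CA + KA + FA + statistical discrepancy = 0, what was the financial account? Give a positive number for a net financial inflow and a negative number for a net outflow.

-4137.1

Goods balance = 5403.4 - 2978.6 = 2424.8
Services balance = 2300.4 - 875.1 = 1425.3
Trade balance (goods + services) = 2424.8 + 1425.3 = 3850.1
Net primary income = 450.2
Net secondary income = -182.3
Current account = 3850.1 + 450.2 + (-182.3) = 4118.0
Financial account = -(4118.0 + 189.7 + (-170.6)) = -4137.1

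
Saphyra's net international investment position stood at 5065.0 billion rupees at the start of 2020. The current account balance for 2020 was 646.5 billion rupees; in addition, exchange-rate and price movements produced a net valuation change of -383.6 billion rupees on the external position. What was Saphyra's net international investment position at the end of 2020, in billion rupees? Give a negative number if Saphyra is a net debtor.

5327.9

Change in NIIP = current account + net valuation change = 646.5 + (-383.6) = 262.9
End-of-year NIIP = 5065.0 + 262.9 = 5327.9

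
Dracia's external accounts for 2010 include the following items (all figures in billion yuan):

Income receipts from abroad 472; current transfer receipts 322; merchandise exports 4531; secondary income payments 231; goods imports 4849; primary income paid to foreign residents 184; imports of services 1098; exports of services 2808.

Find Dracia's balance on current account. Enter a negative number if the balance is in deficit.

1771

Goods balance = 4531 - 4849 = -318
Services balance = 2808 - 1098 = 1710
Trade balance (goods + services) = -318 + 1710 = 1392
Net primary income = 472 - 184 = 288
Net secondary income = 322 - 231 = 91
Current account = 1392 + 288 + 91 = 1771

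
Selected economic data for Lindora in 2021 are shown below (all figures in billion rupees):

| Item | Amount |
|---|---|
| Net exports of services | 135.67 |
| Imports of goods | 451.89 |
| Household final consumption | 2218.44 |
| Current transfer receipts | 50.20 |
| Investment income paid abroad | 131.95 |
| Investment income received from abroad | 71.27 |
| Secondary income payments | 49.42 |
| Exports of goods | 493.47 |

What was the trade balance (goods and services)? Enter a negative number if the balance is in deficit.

177.25

Goods balance = 493.47 - 451.89 = 41.58
Services balance = 135.67
Trade balance (goods + services) = 41.58 + 135.67 = 177.25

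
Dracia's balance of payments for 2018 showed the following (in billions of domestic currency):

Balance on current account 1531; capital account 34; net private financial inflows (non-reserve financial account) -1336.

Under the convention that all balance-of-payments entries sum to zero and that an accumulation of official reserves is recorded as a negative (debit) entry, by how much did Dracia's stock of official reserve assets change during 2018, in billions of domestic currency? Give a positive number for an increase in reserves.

229

Official reserve transactions balance = -(1531 + 34 + (-1336)) = -229
An accumulation of reserves is recorded as a debit (negative entry), so the change in the stock of reserves is the negative of that balance.
Change in official reserves = -(-229) = 229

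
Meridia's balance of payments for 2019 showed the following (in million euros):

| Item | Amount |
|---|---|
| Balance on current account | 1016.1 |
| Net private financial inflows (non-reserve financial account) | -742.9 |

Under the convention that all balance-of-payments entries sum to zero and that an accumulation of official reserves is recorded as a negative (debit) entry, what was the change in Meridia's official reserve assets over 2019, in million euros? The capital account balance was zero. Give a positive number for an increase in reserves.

273.2

Official reserve transactions balance = -(1016.1 + (-742.9)) = -273.2
An accumulation of reserves is recorded as a debit (negative entry), so the change in the stock of reserves is the negative of that balance.
Change in official reserves = -(-273.2) = 273.2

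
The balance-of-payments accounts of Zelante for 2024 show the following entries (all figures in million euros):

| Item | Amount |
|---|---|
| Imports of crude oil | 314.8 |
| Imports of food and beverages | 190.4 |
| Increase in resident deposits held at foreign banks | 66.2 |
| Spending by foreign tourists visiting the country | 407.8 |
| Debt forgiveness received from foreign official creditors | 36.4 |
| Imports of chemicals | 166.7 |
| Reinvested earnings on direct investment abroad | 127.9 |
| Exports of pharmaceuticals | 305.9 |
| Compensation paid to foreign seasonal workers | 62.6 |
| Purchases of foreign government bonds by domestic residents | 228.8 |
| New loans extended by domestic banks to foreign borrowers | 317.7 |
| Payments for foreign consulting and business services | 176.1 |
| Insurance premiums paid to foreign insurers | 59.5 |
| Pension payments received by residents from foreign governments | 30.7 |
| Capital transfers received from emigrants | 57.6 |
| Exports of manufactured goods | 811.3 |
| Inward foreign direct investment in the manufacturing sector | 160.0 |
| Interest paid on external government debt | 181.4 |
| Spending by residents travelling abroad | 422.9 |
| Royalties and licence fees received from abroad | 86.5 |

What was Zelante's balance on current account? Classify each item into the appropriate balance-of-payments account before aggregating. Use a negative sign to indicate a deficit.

Goods: -314.8 + 811.3 - 190.4 + 305.9 - 166.7 = 445.3
Services: -422.9 - 59.5 + 407.8 + 86.5 - 176.1 = -164.2
Primary income: -181.4 + 127.9 - 62.6 = -116.1
Secondary income: 30.7
Current account = 445.3 + (-164.2) + (-116.1) + 30.7 = 195.7
(Excluded from the current account — financial account: increase in resident deposits held at foreign banks 66.2, purchases of foreign government bonds by domestic residents 228.8, new loans extended by domestic banks to foreign borrowers 317.7, inward foreign direct investment in the manufacturing sector 160.0; capital account: debt forgiveness received from foreign official creditors 36.4, capital transfers received from emigrants 57.6.)

195.7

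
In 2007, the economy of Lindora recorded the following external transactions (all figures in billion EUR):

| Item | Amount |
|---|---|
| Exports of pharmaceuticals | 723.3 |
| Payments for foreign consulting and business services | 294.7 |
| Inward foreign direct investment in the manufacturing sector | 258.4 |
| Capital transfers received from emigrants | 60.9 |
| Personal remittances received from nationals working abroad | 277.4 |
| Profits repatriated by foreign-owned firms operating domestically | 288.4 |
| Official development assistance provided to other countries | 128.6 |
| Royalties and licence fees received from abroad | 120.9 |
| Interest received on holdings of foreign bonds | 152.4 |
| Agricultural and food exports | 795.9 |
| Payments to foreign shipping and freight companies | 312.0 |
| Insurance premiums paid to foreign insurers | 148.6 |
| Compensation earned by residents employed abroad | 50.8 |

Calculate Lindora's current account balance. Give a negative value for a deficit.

Goods: 795.9 + 723.3 = 1519.2
Services: -312.0 - 294.7 + 120.9 - 148.6 = -634.4
Primary income: -288.4 + 152.4 + 50.8 = -85.2
Secondary income: 277.4 - 128.6 = 148.8
Current account = 1519.2 + (-634.4) + (-85.2) + 148.8 = 948.4
(Excluded from the current account — financial account: inward foreign direct investment in the manufacturing sector 258.4; capital account: capital transfers received from emigrants 60.9.)

948.4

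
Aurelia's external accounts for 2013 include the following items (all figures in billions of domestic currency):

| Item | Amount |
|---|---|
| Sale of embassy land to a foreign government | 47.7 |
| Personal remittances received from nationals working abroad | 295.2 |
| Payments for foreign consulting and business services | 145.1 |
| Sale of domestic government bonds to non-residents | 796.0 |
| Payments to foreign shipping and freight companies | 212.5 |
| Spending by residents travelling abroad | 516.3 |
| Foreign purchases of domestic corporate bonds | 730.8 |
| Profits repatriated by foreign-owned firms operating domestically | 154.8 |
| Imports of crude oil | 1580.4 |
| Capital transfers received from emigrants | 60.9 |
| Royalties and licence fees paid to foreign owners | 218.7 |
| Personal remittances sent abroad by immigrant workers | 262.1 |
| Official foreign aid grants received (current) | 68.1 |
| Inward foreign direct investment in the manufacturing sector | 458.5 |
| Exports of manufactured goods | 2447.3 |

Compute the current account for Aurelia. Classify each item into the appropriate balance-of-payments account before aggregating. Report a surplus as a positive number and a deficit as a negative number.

Goods: -1580.4 + 2447.3 = 866.9
Services: -145.1 - 218.7 - 212.5 - 516.3 = -1092.6
Primary income: -154.8
Secondary income: 295.2 + 68.1 - 262.1 = 101.2
Current account = 866.9 + (-1092.6) + (-154.8) + 101.2 = -279.3
(Excluded from the current account — capital account: sale of embassy land to a foreign government 47.7, capital transfers received from emigrants 60.9; financial account: sale of domestic government bonds to non-residents 796.0, foreign purchases of domestic corporate bonds 730.8, inward foreign direct investment in the manufacturing sector 458.5.)

-279.3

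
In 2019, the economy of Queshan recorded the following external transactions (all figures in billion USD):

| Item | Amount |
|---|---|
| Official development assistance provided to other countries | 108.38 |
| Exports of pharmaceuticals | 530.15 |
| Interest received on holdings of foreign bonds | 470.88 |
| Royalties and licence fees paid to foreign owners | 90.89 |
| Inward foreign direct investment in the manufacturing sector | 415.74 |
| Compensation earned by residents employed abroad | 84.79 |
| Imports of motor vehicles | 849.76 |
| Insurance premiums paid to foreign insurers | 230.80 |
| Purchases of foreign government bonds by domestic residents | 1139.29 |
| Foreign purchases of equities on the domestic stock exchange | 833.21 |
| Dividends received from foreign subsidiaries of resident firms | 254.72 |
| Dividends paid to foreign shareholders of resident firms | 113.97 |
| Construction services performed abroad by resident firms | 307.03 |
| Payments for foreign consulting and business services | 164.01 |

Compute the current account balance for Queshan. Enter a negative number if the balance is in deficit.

89.76

Goods: -849.76 + 530.15 = -319.61
Services: -164.01 - 90.89 + 307.03 - 230.80 = -178.67
Primary income: 470.88 + 254.72 - 113.97 + 84.79 = 696.42
Secondary income: -108.38
Current account = (-319.61) + (-178.67) + 696.42 + (-108.38) = 89.76
(Excluded from the current account — financial account: inward foreign direct investment in the manufacturing sector 415.74, purchases of foreign government bonds by domestic residents 1139.29, foreign purchases of equities on the domestic stock exchange 833.21.)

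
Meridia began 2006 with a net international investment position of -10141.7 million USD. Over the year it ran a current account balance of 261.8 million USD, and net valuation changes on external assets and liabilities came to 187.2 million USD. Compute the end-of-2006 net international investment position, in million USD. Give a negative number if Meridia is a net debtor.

Change in NIIP = current account + net valuation change = 261.8 + 187.2 = 449.0
End-of-year NIIP = -10141.7 + 449.0 = -9692.7

-9692.7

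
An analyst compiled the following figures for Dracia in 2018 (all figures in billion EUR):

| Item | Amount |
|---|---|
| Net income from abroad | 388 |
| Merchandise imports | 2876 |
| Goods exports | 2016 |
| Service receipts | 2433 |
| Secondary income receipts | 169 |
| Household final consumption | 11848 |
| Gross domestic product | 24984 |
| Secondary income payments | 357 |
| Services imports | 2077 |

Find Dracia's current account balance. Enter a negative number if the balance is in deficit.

-304

Goods balance = 2016 - 2876 = -860
Services balance = 2433 - 2077 = 356
Trade balance (goods + services) = -860 + 356 = -504
Net primary income = 388
Net secondary income = 169 - 357 = -188
Current account = -504 + 388 + (-188) = -304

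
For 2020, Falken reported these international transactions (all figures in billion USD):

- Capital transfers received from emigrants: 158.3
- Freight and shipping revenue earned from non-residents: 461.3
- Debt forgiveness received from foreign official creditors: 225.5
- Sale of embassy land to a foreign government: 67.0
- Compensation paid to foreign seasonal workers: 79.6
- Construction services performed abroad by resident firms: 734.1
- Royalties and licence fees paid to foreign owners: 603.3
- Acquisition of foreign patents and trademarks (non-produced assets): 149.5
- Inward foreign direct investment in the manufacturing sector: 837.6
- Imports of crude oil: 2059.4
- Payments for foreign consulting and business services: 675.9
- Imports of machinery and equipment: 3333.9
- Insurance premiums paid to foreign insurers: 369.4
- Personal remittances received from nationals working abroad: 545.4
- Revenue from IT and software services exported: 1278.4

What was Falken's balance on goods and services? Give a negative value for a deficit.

Goods: -2059.4 - 3333.9 = -5393.3
Services: 734.1 - 603.3 + 1278.4 - 675.9 + 461.3 - 369.4 = 825.2
Trade balance = -5393.3 + 825.2 = -4568.1
(Excluded from the trade balance — capital account: capital transfers received from emigrants 158.3, debt forgiveness received from foreign official creditors 225.5, sale of embassy land to a foreign government 67.0, acquisition of foreign patents and trademarks (non-produced assets) 149.5; primary income: compensation paid to foreign seasonal workers 79.6; financial account: inward foreign direct investment in the manufacturing sector 837.6; secondary income: personal remittances received from nationals working abroad 545.4.)

-4568.1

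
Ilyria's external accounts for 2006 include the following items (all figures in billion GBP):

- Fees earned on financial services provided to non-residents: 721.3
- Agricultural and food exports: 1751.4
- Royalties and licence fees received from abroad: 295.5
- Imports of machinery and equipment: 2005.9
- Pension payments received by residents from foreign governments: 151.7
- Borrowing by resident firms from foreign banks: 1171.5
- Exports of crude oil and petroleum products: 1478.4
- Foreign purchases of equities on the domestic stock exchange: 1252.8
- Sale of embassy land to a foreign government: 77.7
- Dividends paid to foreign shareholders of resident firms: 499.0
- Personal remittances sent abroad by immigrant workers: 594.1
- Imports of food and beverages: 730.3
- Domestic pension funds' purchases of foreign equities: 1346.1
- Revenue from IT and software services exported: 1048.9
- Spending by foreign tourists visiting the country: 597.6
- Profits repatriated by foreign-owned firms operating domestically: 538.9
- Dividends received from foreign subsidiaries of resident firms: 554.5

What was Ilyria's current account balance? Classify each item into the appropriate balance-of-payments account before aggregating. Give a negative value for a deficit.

2231.1

Goods: -2005.9 + 1478.4 + 1751.4 - 730.3 = 493.6
Services: 721.3 + 295.5 + 597.6 + 1048.9 = 2663.3
Primary income: 554.5 - 499.0 - 538.9 = -483.4
Secondary income: -594.1 + 151.7 = -442.4
Current account = 493.6 + 2663.3 + (-483.4) + (-442.4) = 2231.1
(Excluded from the current account — financial account: borrowing by resident firms from foreign banks 1171.5, foreign purchases of equities on the domestic stock exchange 1252.8, domestic pension funds' purchases of foreign equities 1346.1; capital account: sale of embassy land to a foreign government 77.7.)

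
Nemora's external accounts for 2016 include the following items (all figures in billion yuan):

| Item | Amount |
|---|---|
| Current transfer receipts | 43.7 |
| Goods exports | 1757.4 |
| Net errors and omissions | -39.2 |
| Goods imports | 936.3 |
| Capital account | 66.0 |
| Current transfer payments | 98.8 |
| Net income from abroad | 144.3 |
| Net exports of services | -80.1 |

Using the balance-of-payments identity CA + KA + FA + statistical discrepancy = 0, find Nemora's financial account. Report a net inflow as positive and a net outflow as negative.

-857.0

Goods balance = 1757.4 - 936.3 = 821.1
Services balance = -80.1
Trade balance (goods + services) = 821.1 + (-80.1) = 741.0
Net primary income = 144.3
Net secondary income = 43.7 - 98.8 = -55.1
Current account = 741.0 + 144.3 + (-55.1) = 830.2
Financial account = -(830.2 + 66.0 + (-39.2)) = -857.0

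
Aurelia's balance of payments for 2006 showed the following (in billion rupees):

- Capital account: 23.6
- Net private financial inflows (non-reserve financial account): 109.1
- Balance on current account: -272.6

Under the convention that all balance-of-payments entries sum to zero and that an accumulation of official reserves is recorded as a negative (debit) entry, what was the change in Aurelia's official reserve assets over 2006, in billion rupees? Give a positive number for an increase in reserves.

Official reserve transactions balance = -((-272.6) + 23.6 + 109.1) = 139.9
An accumulation of reserves is recorded as a debit (negative entry), so the change in the stock of reserves is the negative of that balance.
Change in official reserves = -(139.9) = -139.9

-139.9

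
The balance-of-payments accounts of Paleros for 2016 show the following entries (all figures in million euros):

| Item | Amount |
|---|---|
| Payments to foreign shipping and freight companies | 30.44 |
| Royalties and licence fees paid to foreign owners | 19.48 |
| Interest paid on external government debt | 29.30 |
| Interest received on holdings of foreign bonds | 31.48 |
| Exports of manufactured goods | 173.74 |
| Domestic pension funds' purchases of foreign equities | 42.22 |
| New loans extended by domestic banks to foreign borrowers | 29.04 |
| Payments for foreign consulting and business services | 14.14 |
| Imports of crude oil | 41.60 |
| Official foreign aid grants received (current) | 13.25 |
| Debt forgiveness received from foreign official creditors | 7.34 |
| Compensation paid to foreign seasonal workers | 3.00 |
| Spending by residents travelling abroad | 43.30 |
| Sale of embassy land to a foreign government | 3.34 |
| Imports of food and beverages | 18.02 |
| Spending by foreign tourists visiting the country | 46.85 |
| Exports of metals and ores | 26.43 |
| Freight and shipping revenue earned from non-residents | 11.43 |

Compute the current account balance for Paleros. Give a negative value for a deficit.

103.90

Goods: -41.60 + 173.74 + 26.43 - 18.02 = 140.55
Services: 46.85 - 14.14 - 43.30 - 19.48 + 11.43 - 30.44 = -49.08
Primary income: -3.00 - 29.30 + 31.48 = -0.82
Secondary income: 13.25
Current account = 140.55 + (-49.08) + (-0.82) + 13.25 = 103.90
(Excluded from the current account — financial account: domestic pension funds' purchases of foreign equities 42.22, new loans extended by domestic banks to foreign borrowers 29.04; capital account: debt forgiveness received from foreign official creditors 7.34, sale of embassy land to a foreign government 3.34.)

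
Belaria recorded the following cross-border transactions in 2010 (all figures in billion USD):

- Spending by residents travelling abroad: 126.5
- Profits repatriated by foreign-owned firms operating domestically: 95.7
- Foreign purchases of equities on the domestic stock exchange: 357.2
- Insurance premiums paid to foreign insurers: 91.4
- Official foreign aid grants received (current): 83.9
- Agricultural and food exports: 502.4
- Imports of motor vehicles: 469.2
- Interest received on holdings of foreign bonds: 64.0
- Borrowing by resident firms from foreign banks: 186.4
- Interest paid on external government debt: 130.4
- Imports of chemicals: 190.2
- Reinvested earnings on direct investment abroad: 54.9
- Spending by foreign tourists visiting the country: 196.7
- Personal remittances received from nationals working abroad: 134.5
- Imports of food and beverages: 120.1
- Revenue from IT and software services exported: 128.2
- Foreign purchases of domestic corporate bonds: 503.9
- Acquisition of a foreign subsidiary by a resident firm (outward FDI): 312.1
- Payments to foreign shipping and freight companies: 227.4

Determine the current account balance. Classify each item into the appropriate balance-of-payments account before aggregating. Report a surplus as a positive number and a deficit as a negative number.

-286.3

Goods: -190.2 - 120.1 + 502.4 - 469.2 = -277.1
Services: -227.4 - 91.4 + 128.2 + 196.7 - 126.5 = -120.4
Primary income: -130.4 - 95.7 + 54.9 + 64.0 = -107.2
Secondary income: 83.9 + 134.5 = 218.4
Current account = (-277.1) + (-120.4) + (-107.2) + 218.4 = -286.3
(Excluded from the current account — financial account: foreign purchases of equities on the domestic stock exchange 357.2, borrowing by resident firms from foreign banks 186.4, foreign purchases of domestic corporate bonds 503.9, acquisition of a foreign subsidiary by a resident firm (outward FDI) 312.1.)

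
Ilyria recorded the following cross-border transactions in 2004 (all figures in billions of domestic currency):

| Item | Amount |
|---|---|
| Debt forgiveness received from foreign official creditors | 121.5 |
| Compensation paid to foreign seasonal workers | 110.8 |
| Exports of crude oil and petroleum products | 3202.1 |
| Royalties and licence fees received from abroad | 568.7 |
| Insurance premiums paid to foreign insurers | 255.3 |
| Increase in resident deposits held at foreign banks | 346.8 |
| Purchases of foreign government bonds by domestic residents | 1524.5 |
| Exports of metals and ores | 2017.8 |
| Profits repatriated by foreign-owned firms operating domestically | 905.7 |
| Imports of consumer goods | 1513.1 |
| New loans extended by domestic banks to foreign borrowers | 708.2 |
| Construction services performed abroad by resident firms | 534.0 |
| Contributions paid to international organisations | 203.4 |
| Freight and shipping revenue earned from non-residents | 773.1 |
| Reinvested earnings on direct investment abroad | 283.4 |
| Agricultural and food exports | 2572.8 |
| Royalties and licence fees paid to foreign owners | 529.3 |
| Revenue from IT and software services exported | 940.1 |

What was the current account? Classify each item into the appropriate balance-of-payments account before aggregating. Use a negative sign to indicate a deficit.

7374.4

Goods: 2017.8 + 2572.8 - 1513.1 + 3202.1 = 6279.6
Services: -529.3 + 773.1 + 534.0 + 568.7 - 255.3 + 940.1 = 2031.3
Primary income: -110.8 + 283.4 - 905.7 = -733.1
Secondary income: -203.4
Current account = 6279.6 + 2031.3 + (-733.1) + (-203.4) = 7374.4
(Excluded from the current account — capital account: debt forgiveness received from foreign official creditors 121.5; financial account: increase in resident deposits held at foreign banks 346.8, purchases of foreign government bonds by domestic residents 1524.5, new loans extended by domestic banks to foreign borrowers 708.2.)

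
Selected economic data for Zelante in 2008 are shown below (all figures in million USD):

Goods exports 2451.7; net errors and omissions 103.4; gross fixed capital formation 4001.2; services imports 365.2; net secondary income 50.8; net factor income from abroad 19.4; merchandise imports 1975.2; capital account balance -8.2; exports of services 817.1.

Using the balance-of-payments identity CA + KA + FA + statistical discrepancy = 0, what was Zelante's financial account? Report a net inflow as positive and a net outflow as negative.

-1093.8

Goods balance = 2451.7 - 1975.2 = 476.5
Services balance = 817.1 - 365.2 = 451.9
Trade balance (goods + services) = 476.5 + 451.9 = 928.4
Net primary income = 19.4
Net secondary income = 50.8
Current account = 928.4 + 19.4 + 50.8 = 998.6
Financial account = -(998.6 + (-8.2) + 103.4) = -1093.8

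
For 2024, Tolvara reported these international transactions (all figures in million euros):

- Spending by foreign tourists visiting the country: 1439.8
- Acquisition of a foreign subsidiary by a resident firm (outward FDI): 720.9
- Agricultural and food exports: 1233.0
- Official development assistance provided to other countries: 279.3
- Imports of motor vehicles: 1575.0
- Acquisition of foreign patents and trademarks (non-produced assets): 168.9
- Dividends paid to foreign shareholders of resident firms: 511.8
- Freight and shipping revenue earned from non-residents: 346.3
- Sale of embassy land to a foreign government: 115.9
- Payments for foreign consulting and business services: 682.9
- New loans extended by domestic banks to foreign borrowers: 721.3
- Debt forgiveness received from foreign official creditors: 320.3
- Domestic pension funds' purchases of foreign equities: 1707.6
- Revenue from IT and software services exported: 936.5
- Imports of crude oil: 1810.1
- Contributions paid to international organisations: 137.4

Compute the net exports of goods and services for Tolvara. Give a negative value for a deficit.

Goods: -1810.1 - 1575.0 + 1233.0 = -2152.1
Services: -682.9 + 1439.8 + 936.5 + 346.3 = 2039.7
Trade balance = -2152.1 + 2039.7 = -112.4
(Excluded from the trade balance — financial account: acquisition of a foreign subsidiary by a resident firm (outward FDI) 720.9, new loans extended by domestic banks to foreign borrowers 721.3, domestic pension funds' purchases of foreign equities 1707.6; secondary income: official development assistance provided to other countries 279.3, contributions paid to international organisations 137.4; capital account: acquisition of foreign patents and trademarks (non-produced assets) 168.9, sale of embassy land to a foreign government 115.9, debt forgiveness received from foreign official creditors 320.3; primary income: dividends paid to foreign shareholders of resident firms 511.8.)

-112.4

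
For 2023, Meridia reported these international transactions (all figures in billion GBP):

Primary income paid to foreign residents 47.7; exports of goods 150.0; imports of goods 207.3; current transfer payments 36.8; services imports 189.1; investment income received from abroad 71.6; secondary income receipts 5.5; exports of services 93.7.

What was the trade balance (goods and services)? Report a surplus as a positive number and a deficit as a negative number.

-152.7

Goods balance = 150.0 - 207.3 = -57.3
Services balance = 93.7 - 189.1 = -95.4
Trade balance (goods + services) = -57.3 + (-95.4) = -152.7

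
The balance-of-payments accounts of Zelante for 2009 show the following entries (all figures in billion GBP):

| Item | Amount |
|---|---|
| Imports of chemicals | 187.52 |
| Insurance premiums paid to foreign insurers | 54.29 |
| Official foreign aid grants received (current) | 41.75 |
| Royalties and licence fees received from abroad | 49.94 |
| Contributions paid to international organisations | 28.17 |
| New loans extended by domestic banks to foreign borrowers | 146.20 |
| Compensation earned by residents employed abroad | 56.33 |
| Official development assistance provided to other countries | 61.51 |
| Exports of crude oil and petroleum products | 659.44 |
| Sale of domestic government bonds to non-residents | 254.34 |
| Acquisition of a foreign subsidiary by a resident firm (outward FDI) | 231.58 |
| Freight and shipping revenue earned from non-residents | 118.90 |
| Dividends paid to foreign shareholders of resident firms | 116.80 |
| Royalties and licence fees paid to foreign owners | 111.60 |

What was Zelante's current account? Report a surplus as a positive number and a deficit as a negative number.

366.47

Goods: -187.52 + 659.44 = 471.92
Services: -54.29 - 111.60 + 49.94 + 118.90 = 2.95
Primary income: 56.33 - 116.80 = -60.47
Secondary income: -61.51 - 28.17 + 41.75 = -47.93
Current account = 471.92 + 2.95 + (-60.47) + (-47.93) = 366.47
(Excluded from the current account — financial account: new loans extended by domestic banks to foreign borrowers 146.20, sale of domestic government bonds to non-residents 254.34, acquisition of a foreign subsidiary by a resident firm (outward FDI) 231.58.)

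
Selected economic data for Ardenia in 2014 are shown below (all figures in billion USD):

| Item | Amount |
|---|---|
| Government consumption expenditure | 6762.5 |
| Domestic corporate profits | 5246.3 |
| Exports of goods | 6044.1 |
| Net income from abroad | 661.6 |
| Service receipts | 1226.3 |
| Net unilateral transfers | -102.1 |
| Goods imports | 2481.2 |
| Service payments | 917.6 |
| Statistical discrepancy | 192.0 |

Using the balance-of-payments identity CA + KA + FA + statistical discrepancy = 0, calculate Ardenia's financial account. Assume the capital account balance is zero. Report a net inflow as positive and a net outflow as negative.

Goods balance = 6044.1 - 2481.2 = 3562.9
Services balance = 1226.3 - 917.6 = 308.7
Trade balance (goods + services) = 3562.9 + 308.7 = 3871.6
Net primary income = 661.6
Net secondary income = -102.1
Current account = 3871.6 + 661.6 + (-102.1) = 4431.1
Financial account = -(4431.1 + 192.0) = -4623.1

-4623.1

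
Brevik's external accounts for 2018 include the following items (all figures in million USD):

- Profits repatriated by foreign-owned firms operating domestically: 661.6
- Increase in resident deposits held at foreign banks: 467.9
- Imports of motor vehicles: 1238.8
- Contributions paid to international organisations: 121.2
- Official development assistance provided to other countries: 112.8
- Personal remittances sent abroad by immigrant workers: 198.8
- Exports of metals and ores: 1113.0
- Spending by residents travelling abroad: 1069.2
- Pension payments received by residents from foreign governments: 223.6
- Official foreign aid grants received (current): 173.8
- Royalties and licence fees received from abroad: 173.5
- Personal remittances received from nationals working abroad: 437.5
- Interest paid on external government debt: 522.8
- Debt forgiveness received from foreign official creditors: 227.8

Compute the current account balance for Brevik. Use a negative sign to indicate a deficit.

-1803.8

Goods: 1113.0 - 1238.8 = -125.8
Services: 173.5 - 1069.2 = -895.7
Primary income: -661.6 - 522.8 = -1184.4
Secondary income: 223.6 + 173.8 - 198.8 - 112.8 - 121.2 + 437.5 = 402.1
Current account = (-125.8) + (-895.7) + (-1184.4) + 402.1 = -1803.8
(Excluded from the current account — financial account: increase in resident deposits held at foreign banks 467.9; capital account: debt forgiveness received from foreign official creditors 227.8.)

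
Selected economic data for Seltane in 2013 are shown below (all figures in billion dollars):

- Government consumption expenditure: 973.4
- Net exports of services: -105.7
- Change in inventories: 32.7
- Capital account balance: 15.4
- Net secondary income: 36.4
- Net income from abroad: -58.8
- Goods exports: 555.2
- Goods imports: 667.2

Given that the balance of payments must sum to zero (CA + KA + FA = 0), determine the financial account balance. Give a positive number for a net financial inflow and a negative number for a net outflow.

224.7

Goods balance = 555.2 - 667.2 = -112.0
Services balance = -105.7
Trade balance (goods + services) = -112.0 + (-105.7) = -217.7
Net primary income = -58.8
Net secondary income = 36.4
Current account = -217.7 + (-58.8) + 36.4 = -240.1
Financial account = -(-240.1 + 15.4) = 224.7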